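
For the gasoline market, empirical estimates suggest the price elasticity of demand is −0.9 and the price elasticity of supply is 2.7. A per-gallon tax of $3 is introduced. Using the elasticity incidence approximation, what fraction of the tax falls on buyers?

Buyers' share ≈ 0.75.

Incidence ratio: buyers' share ≈ εs / (εs + |εd|) = 2.7 / (2.7 + 0.9) = 0.75.
Supply is the more elastic side, so buyers bear the larger share.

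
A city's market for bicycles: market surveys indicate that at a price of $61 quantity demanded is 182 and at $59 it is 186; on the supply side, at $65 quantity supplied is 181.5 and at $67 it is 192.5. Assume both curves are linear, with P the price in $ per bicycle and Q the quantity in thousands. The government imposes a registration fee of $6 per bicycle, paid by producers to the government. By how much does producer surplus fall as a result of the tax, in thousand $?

Demand slope: (186 − 182)/(59 − 61) = -2, so Qd = 304 − 2P.
Supply slope: (192.5 − 181.5)/(67 − 65) = 5.5, so Qs = 5.5P − 176.
Before the tax: set 304 − 2P = 5.5P − 176 → P* = $64, Q* = 176.
With the tax collected from producers, supply shifts: Qs = 5.5(P − 6) − 176.
New equilibrium: consumers pay $68.4, producers receive $62.4, Q = 167.2. (Wedge: Pb − Ps = 6.)
ΔPS is the trapezoid between Q = 167.2 and Q = 176 of height $1.6: ½ · (176 + 167.2) · 1.6 = $274.56.

Producer surplus falls by $274.56 thousand.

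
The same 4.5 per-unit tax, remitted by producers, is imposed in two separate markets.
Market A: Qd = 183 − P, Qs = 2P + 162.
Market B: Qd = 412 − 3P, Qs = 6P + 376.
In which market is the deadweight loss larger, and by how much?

Market A: pre-tax P* = 7, Q* = 176; post-tax Q = 173; deadweight loss = 6.75.
Market B: pre-tax P* = 4, Q* = 400; post-tax Q = 391; deadweight loss = 20.25.
Difference: 6.75 vs 20.25 → market B is larger by 13.5.

Market B, by 13.5.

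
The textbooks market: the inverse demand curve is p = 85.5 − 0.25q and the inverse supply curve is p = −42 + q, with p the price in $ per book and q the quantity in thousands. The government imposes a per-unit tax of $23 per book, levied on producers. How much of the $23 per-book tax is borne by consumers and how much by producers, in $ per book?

Inverting to q(p) form: qd = 342 − 4p; qs = p + 42.
Without the tax, 342 − 4p = p + 42 gives 5p = 300, so p* = $60 and q* = 102.
With the tax collected from producers, supply shifts: qs = (p − 23) + 42.
New equilibrium: consumers pay $64.6, producers receive $41.6, q = 83.6. (Wedge: pb − ps = 23.)
Burden on consumers: $4.6; on producers: $18.4. (They sum to $23.)
The less price-elastic side of the market bears the larger share of a per-unit tax.

Consumers bear $4.6 per book; producers bear $18.4 per book.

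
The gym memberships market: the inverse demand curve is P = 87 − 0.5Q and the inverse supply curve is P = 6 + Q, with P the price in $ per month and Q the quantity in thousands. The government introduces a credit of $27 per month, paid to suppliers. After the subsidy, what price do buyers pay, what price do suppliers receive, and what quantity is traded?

Buyers pay $51; suppliers receive $78; quantity = 72.

Rewrite in direct form: Qd = 174 − 2P and Qs = P − 6.
Without the subsidy, 174 − 2P = P − 6 gives 3P = 180, so P* = $60 and Q* = 54.
With a per-unit subsidy paid to suppliers, each receives P + 27 per unit sold, so supply becomes Qs = (P + 27) − 6.
Solving gives Q = 72 with buyers paying $51 and suppliers receiving $78 (the $27 wedge).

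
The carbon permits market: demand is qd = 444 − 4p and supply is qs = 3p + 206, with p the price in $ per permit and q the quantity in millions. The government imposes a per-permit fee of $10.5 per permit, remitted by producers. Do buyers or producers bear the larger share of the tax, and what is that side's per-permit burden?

Producers bear the larger share: $6 per permit.

Before the tax: set 444 − 4p = 3p + 206 → p* = $34, q* = 308.
With the tax collected from producers, supply shifts: qs = 3(p − 10.5) + 206.
Solving gives q = 290 with buyers paying $38.5 and producers receiving $28 (the $10.5 wedge).
Per-permit burden: buyers $4.5, producers $6.
Producers take the larger share because supply is less price-elastic here (demand slope 4 vs supply slope 3).
The less price-elastic side of the market bears the larger share of a per-unit tax.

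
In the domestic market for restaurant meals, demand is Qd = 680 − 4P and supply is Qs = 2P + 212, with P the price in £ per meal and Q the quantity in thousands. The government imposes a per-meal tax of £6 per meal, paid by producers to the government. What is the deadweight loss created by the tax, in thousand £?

Before the tax: set 680 − 4P = 2P + 212 → P* = £78, Q* = 368.
With the tax collected from producers, supply shifts: Qs = 2(P − 6) + 212.
New equilibrium: buyers pay £80, producers receive £74, Q = 360. (Wedge: Pb − Ps = 6.)
Quantity falls by |ΔQ| = |368 − 360| = 8.
DWL = ½ · t · |ΔQ| = ½ · 6 · 8 = £24.

Deadweight loss = £24 thousand.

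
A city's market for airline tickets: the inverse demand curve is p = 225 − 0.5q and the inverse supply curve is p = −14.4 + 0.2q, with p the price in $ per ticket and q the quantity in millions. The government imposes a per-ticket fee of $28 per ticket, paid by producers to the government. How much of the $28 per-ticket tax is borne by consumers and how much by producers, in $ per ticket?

Inverting to q(p) form: qd = 450 − 2p; qs = 5p + 72.
Without the tax, 450 − 2p = 5p + 72 gives 7p = 378, so p* = $54 and q* = 342.
With the tax collected from producers, supply shifts: qs = 5(p − 28) + 72.
New equilibrium: consumers pay $74, producers receive $46, q = 302. (Wedge: pb − ps = 28.)
Burden on consumers: $20; on producers: $8. (They sum to $28.)
The less price-elastic side of the market bears the larger share of a per-unit tax.

Consumers bear $20 per ticket; producers bear $8 per ticket.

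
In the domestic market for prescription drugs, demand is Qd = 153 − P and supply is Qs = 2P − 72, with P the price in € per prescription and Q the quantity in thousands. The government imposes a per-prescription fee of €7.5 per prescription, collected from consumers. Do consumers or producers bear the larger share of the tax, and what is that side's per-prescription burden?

Without the tax, 153 − P = 2P − 72 gives 3P = 225, so P* = €75 and Q* = 78.
With the tax collected from consumers, demand (in seller-price terms) shifts: Qd = 153 − (P + 7.5).
New equilibrium: consumers pay €80, producers receive €72.5, Q = 73. (Wedge: Pb − Ps = 7.5.)
Per-prescription burden: consumers €5, producers €2.5.
Consumers take the larger share because demand is less price-elastic here (demand slope 1 vs supply slope 2).

Consumers bear the larger share: €5 per prescription.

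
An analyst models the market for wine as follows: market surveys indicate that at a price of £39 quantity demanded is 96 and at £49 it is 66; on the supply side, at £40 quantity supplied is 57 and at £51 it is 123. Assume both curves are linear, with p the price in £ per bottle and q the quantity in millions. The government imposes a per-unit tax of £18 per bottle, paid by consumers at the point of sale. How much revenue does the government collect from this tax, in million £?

Demand slope: (66 − 96)/(49 − 39) = -3, so qd = 213 − 3p.
Supply slope: (123 − 57)/(51 − 40) = 6, so qs = 6p − 183.
Before the tax: set 213 − 3p = 6p − 183 → p* = £44, q* = 81.
With the tax collected from consumers, demand (in seller-price terms) shifts: qd = 213 − 3(p + 18).
New equilibrium: consumers pay £56, sellers receive £38, q = 45. (Wedge: pb − ps = 18.)
Revenue = t · Q = 18 · 45 = £810.

Tax revenue = £810 million.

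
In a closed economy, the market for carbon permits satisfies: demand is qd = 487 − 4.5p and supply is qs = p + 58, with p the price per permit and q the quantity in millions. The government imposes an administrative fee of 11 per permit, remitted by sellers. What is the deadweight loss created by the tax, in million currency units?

Deadweight loss = 49.5 million.

Before the tax: set 487 − 4.5p = p + 58 → p* = 78, q* = 136.
With the tax collected from sellers, supply shifts: qs = (p − 11) + 58.
Solving gives q = 127 with consumers paying 80 and sellers receiving 69 (the 11 wedge).
Quantity falls by |ΔQ| = |136 − 127| = 9.
DWL = ½ · t · |ΔQ| = ½ · 11 · 9 = 49.5.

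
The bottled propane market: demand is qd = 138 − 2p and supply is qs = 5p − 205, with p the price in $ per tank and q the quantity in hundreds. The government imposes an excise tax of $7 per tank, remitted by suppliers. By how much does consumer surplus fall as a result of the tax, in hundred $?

Before the tax: set 138 − 2p = 5p − 205 → p* = $49, q* = 40.
With the tax collected from suppliers, supply shifts: qs = 5(p − 7) − 205.
New equilibrium: consumers pay $54, suppliers receive $47, q = 30. (Wedge: pb − ps = 7.)
ΔCS is the trapezoid between Q = 30 and Q = 40 of height $5: ½ · (40 + 30) · 5 = $175.

Consumer surplus falls by $175 hundred.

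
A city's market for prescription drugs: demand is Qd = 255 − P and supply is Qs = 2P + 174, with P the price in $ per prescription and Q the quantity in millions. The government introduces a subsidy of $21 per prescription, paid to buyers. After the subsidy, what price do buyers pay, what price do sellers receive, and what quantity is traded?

Buyers pay $13; sellers receive $34; quantity = 242.

Without the subsidy, 255 − P = 2P + 174 gives 3P = 81, so P* = $27 and Q* = 228.
With a per-unit subsidy paid to buyers, each effectively pays P − 21, so demand becomes Qd = 255 − (P − 21).
New equilibrium: buyers pay $13, sellers receive $34, Q = 242. (Wedge: Pb − Ps = −21.)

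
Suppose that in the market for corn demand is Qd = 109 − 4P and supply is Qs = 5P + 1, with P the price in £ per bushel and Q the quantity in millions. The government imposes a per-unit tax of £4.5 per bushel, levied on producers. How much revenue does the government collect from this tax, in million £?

Tax revenue = £229.5 million.

Without the tax, 109 − 4P = 5P + 1 gives 9P = 108, so P* = £12 and Q* = 61.
With the tax collected from producers, supply shifts: Qs = 5(P − 4.5) + 1.
Solving gives Q = 51 with buyers paying £14.5 and producers receiving £10 (the £4.5 wedge).
Revenue = t · Q = 4.5 · 51 = £229.5.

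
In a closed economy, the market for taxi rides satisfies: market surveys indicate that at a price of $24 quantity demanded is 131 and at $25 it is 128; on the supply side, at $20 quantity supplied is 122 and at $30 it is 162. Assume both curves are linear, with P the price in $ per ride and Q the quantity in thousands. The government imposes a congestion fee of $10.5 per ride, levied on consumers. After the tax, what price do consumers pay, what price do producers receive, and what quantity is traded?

Consumers pay $29; producers receive $18.5; quantity = 116.

Demand slope: (128 − 131)/(25 − 24) = -3, so Qd = 203 − 3P.
Supply slope: (162 − 122)/(30 − 20) = 4, so Qs = 4P + 42.
Without the tax, 203 − 3P = 4P + 42 gives 7P = 161, so P* = $23 and Q* = 134.
With the tax collected from consumers, demand (in seller-price terms) shifts: Qd = 203 − 3(P + 10.5).
Solving gives Q = 116 with consumers paying $29 and producers receiving $18.5 (the $10.5 wedge).
The less price-elastic side of the market bears the larger share of a per-unit tax.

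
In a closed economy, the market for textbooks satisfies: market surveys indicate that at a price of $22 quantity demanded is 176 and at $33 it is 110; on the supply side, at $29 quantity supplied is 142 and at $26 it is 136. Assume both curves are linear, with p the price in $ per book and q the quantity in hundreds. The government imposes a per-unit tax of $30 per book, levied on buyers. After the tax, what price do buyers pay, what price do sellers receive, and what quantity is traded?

Buyers pay $35.5; sellers receive $5.5; quantity = 95.

Demand slope: (110 − 176)/(33 − 22) = -6, so qd = 308 − 6p.
Supply slope: (136 − 142)/(26 − 29) = 2, so qs = 2p + 84.
Without the tax, 308 − 6p = 2p + 84 gives 8p = 224, so p* = $28 and q* = 140.
With the tax collected from buyers, demand (in seller-price terms) shifts: qd = 308 − 6(p + 30).
New equilibrium: buyers pay $35.5, sellers receive $5.5, q = 95. (Wedge: pb − ps = 30.)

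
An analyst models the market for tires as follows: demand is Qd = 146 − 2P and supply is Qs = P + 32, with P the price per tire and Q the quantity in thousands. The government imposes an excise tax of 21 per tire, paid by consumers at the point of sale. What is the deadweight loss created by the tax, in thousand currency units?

Deadweight loss = 147 thousand.

Without the tax, 146 − 2P = P + 32 gives 3P = 114, so P* = 38 and Q* = 70.
With the tax collected from consumers, demand (in seller-price terms) shifts: Qd = 146 − 2(P + 21).
New equilibrium: consumers pay 45, producers receive 24, Q = 56. (Wedge: Pb − Ps = 21.)
Quantity falls by |ΔQ| = |70 − 56| = 14.
DWL = ½ · t · |ΔQ| = ½ · 21 · 14 = 147.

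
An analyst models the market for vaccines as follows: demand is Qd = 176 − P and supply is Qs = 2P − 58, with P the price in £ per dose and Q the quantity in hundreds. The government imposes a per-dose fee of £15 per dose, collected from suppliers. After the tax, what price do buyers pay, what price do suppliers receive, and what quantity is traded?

Buyers pay £88; suppliers receive £73; quantity = 88.

Without the tax, 176 − P = 2P − 58 gives 3P = 234, so P* = £78 and Q* = 98.
With the tax collected from suppliers, supply shifts: Qs = 2(P − 15) − 58.
New equilibrium: buyers pay £88, suppliers receive £73, Q = 88. (Wedge: Pb − Ps = 15.)
The less price-elastic side of the market bears the larger share of a per-unit tax.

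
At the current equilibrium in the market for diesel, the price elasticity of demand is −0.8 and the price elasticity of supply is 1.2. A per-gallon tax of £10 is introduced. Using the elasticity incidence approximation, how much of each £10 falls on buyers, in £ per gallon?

Buyers bear ≈ £6 per gallon.

Incidence ratio: buyers' share ≈ εs / (εs + |εd|) = 1.2 / (1.2 + 0.8) = 0.6.
So buyers bear ≈ 0.6 × £10 = £6; suppliers bear £4.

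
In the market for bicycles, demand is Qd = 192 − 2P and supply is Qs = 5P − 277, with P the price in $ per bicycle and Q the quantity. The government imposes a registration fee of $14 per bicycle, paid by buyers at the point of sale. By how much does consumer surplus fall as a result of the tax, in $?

Before the tax: set 192 − 2P = 5P − 277 → P* = $67, Q* = 58.
With the tax collected from buyers, demand (in seller-price terms) shifts: Qd = 192 − 2(P + 14).
New equilibrium: buyers pay $77, producers receive $63, Q = 38. (Wedge: Pb − Ps = 14.)
ΔCS is the trapezoid between Q = 38 and Q = 58 of height $10: ½ · (58 + 38) · 10 = $480.

Consumer surplus falls by $480.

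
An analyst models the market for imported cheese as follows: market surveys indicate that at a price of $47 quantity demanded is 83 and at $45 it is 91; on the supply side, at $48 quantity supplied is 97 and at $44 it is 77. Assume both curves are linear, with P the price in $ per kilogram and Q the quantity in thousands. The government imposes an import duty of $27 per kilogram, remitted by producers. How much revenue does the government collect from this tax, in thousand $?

Tax revenue = $729 thousand.

Demand slope: (91 − 83)/(45 − 47) = -4, so Qd = 271 − 4P.
Supply slope: (77 − 97)/(44 − 48) = 5, so Qs = 5P − 143.
Without the tax, 271 − 4P = 5P − 143 gives 9P = 414, so P* = $46 and Q* = 87.
With the tax collected from producers, supply shifts: Qs = 5(P − 27) − 143.
Solving gives Q = 27 with consumers paying $61 and producers receiving $34 (the $27 wedge).
Revenue = t · Q = 27 · 27 = $729.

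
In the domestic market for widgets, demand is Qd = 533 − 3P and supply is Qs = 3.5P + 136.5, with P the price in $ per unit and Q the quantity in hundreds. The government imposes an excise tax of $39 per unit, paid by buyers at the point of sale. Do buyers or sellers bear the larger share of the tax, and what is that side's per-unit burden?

Without the tax, 533 − 3P = 3.5P + 136.5 gives 6.5P = 396.5, so P* = $61 and Q* = 350.
With the tax collected from buyers, demand (in seller-price terms) shifts: Qd = 533 − 3(P + 39).
Solving gives Q = 287 with buyers paying $82 and sellers receiving $43 (the $39 wedge).
Per-unit burden: buyers $21, sellers $18.
Buyers take the larger share because demand is less price-elastic here (demand slope 3 vs supply slope 3.5).

Buyers bear the larger share: $21 per unit.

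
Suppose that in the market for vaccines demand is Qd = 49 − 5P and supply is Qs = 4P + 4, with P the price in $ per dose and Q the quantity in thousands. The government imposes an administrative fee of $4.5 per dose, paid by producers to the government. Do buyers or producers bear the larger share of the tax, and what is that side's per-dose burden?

Without the tax, 49 − 5P = 4P + 4 gives 9P = 45, so P* = $5 and Q* = 24.
With the tax collected from producers, supply shifts: Qs = 4(P − 4.5) + 4.
Solving gives Q = 14 with buyers paying $7 and producers receiving $2.5 (the $4.5 wedge).
Per-dose burden: buyers $2, producers $2.5.
Producers take the larger share because supply is less price-elastic here (demand slope 5 vs supply slope 4).
The less price-elastic side of the market bears the larger share of a per-unit tax.

Producers bear the larger share: $2.5 per dose.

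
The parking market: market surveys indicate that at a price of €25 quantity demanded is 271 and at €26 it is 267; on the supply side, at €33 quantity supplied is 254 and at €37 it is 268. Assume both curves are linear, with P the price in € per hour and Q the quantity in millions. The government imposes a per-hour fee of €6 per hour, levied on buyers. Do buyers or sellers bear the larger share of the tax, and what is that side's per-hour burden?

Demand slope: (267 − 271)/(26 − 25) = -4, so Qd = 371 − 4P.
Supply slope: (268 − 254)/(37 − 33) = 3.5, so Qs = 3.5P + 138.5.
Without the tax, 371 − 4P = 3.5P + 138.5 gives 7.5P = 232.5, so P* = €31 and Q* = 247.
With the tax collected from buyers, demand (in seller-price terms) shifts: Qd = 371 − 4(P + 6).
New equilibrium: buyers pay €33.8, sellers receive €27.8, Q = 235.8. (Wedge: Pb − Ps = 6.)
Per-hour burden: buyers €2.8, sellers €3.2.
Sellers take the larger share because supply is less price-elastic here (demand slope 4 vs supply slope 3.5).
The less price-elastic side of the market bears the larger share of a per-unit tax.

Sellers bear the larger share: €3.2 per hour.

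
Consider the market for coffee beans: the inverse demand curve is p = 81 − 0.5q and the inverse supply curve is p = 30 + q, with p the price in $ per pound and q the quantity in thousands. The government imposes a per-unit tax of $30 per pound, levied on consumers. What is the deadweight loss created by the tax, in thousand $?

Deadweight loss = $300 thousand.

Rewrite in direct form: qd = 162 − 2p and qs = p − 30.
Without the tax, 162 − 2p = p − 30 gives 3p = 192, so p* = $64 and q* = 34.
With the tax collected from consumers, demand (in seller-price terms) shifts: qd = 162 − 2(p + 30).
Solving gives q = 14 with consumers paying $74 and sellers receiving $44 (the $30 wedge).
Quantity falls by |ΔQ| = |34 − 14| = 20.
DWL = ½ · t · |ΔQ| = ½ · 30 · 20 = $300.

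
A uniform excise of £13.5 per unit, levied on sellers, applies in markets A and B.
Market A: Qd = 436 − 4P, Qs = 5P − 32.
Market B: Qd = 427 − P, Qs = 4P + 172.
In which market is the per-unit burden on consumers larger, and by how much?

Market B, by £3.3.

Market A: pre-tax P* = £52, Q* = 228; post-tax Q = 198; per-unit burden on consumers = £7.5.
Market B: pre-tax P* = £51, Q* = 376; post-tax Q = 365.2; per-unit burden on consumers = £10.8.
Difference: £7.5 vs £10.8 → market B is larger by £3.3.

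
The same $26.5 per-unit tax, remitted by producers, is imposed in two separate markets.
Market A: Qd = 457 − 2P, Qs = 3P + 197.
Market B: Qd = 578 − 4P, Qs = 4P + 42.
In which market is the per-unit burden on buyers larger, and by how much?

Market A: pre-tax P* = $52, Q* = 353; post-tax Q = 321.2; per-unit burden on buyers = $15.9.
Market B: pre-tax P* = $67, Q* = 310; post-tax Q = 257; per-unit burden on buyers = $13.25.
Difference: $15.9 vs $13.25 → market A is larger by $2.65.

Market A, by $2.65.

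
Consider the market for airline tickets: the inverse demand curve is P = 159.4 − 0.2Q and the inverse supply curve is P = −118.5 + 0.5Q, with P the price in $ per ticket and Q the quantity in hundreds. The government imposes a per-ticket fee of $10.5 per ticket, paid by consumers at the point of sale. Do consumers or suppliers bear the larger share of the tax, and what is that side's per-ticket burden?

Suppliers bear the larger share: $7.5 per ticket.

Rewrite in direct form: Qd = 797 − 5P and Qs = 2P + 237.
Without the tax, 797 − 5P = 2P + 237 gives 7P = 560, so P* = $80 and Q* = 397.
With the tax collected from consumers, demand (in seller-price terms) shifts: Qd = 797 − 5(P + 10.5).
Solving gives Q = 382 with consumers paying $83 and suppliers receiving $72.5 (the $10.5 wedge).
Per-ticket burden: consumers $3, suppliers $7.5.
Suppliers take the larger share because supply is less price-elastic here (demand slope 5 vs supply slope 2).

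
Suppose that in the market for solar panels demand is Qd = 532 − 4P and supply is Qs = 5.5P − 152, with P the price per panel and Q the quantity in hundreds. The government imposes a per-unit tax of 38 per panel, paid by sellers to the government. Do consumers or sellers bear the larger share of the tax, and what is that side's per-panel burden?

Consumers bear the larger share: 22 per panel.

Without the tax, 532 − 4P = 5.5P − 152 gives 9.5P = 684, so P* = 72 and Q* = 244.
With the tax collected from sellers, supply shifts: Qs = 5.5(P − 38) − 152.
New equilibrium: consumers pay 94, sellers receive 56, Q = 156. (Wedge: Pb − Ps = 38.)
Per-panel burden: consumers 22, sellers 16.
Consumers take the larger share because demand is less price-elastic here (demand slope 4 vs supply slope 5.5).
The less price-elastic side of the market bears the larger share of a per-unit tax.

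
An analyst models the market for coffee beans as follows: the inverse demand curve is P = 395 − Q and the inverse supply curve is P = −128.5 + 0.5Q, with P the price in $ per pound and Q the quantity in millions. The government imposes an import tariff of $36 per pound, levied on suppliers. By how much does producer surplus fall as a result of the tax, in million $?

Producer surplus falls by $4044 million.

Inverting to Q(P) form: Qd = 395 − P; Qs = 2P + 257.
Before the tax: set 395 − P = 2P + 257 → P* = $46, Q* = 349.
With the tax collected from suppliers, supply shifts: Qs = 2(P − 36) + 257.
New equilibrium: buyers pay $70, suppliers receive $34, Q = 325. (Wedge: Pb − Ps = 36.)
ΔPS is the trapezoid between Q = 325 and Q = 349 of height $12: ½ · (349 + 325) · 12 = $4044.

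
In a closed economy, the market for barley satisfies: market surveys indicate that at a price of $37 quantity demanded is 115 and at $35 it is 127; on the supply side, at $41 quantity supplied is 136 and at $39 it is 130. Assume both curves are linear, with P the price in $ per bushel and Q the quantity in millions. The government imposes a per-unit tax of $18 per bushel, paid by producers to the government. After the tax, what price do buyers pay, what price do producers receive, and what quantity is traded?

Buyers pay $42; producers receive $24; quantity = 85.

Demand slope: (127 − 115)/(35 − 37) = -6, so Qd = 337 − 6P.
Supply slope: (130 − 136)/(39 − 41) = 3, so Qs = 3P + 13.
Before the tax: set 337 − 6P = 3P + 13 → P* = $36, Q* = 121.
With the tax collected from producers, supply shifts: Qs = 3(P − 18) + 13.
Solving gives Q = 85 with buyers paying $42 and producers receiving $24 (the $18 wedge).
The less price-elastic side of the market bears the larger share of a per-unit tax.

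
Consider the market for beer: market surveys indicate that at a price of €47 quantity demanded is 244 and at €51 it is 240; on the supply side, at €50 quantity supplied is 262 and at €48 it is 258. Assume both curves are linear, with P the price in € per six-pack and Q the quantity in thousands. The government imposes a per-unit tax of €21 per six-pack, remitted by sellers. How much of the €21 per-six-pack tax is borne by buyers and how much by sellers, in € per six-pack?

Buyers bear €14 per six-pack; sellers bear €7 per six-pack.

Demand slope: (240 − 244)/(51 − 47) = -1, so Qd = 291 − P.
Supply slope: (258 − 262)/(48 − 50) = 2, so Qs = 2P + 162.
Before the tax: set 291 − P = 2P + 162 → P* = €43, Q* = 248.
With the tax collected from sellers, supply shifts: Qs = 2(P − 21) + 162.
New equilibrium: buyers pay €57, sellers receive €36, Q = 234. (Wedge: Pb − Ps = 21.)
Burden on buyers: €14; on sellers: €7. (They sum to €21.)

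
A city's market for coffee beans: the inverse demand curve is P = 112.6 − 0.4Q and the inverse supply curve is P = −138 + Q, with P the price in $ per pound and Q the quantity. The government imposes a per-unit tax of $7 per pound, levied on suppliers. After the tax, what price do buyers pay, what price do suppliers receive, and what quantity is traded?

Buyers pay $43; suppliers receive $36; quantity = 174.

Inverting to Q(P) form: Qd = 281.5 − 2.5P; Qs = P + 138.
Before the tax: set 281.5 − 2.5P = P + 138 → P* = $41, Q* = 179.
With the tax collected from suppliers, supply shifts: Qs = (P − 7) + 138.
Solving gives Q = 174 with buyers paying $43 and suppliers receiving $36 (the $7 wedge).
The less price-elastic side of the market bears the larger share of a per-unit tax.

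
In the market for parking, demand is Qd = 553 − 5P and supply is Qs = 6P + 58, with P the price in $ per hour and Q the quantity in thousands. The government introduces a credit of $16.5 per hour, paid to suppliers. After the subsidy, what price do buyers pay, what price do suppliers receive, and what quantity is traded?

Without the subsidy, 553 − 5P = 6P + 58 gives 11P = 495, so P* = $45 and Q* = 328.
With a per-unit subsidy paid to suppliers, each receives P + 16.5 per unit sold, so supply becomes Qs = 6(P + 16.5) + 58.
Solving gives Q = 373 with buyers paying $36 and suppliers receiving $52.5 (the $16.5 wedge).

Buyers pay $36; suppliers receive $52.5; quantity = 373.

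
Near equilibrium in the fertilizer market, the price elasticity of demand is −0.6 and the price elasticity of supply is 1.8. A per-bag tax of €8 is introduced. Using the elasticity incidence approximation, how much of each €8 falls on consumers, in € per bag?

Consumers bear ≈ €6 per bag.

Incidence ratio: consumers' share ≈ εs / (εs + |εd|) = 1.8 / (1.8 + 0.6) = 0.75.
So consumers bear ≈ 0.75 × €8 = €6; producers bear €2.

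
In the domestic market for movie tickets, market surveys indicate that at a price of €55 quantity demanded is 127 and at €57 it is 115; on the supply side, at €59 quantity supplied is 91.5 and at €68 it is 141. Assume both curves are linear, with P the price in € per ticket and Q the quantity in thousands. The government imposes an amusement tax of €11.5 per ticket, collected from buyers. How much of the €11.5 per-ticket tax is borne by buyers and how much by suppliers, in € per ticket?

Buyers bear €5.5 per ticket; suppliers bear €6 per ticket.

Demand slope: (115 − 127)/(57 − 55) = -6, so Qd = 457 − 6P.
Supply slope: (141 − 91.5)/(68 − 59) = 5.5, so Qs = 5.5P − 233.
Without the tax, 457 − 6P = 5.5P − 233 gives 11.5P = 690, so P* = €60 and Q* = 97.
With the tax collected from buyers, demand (in seller-price terms) shifts: Qd = 457 − 6(P + 11.5).
New equilibrium: buyers pay €65.5, suppliers receive €54, Q = 64. (Wedge: Pb − Ps = 11.5.)
Burden on buyers: €5.5; on suppliers: €6. (They sum to €11.5.)
The less price-elastic side of the market bears the larger share of a per-unit tax.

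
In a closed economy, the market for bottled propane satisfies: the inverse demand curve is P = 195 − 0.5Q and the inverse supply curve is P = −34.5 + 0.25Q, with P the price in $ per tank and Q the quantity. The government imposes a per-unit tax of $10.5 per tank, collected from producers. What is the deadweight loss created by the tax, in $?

Inverting to Q(P) form: Qd = 390 − 2P; Qs = 4P + 138.
Before the tax: set 390 − 2P = 4P + 138 → P* = $42, Q* = 306.
With the tax collected from producers, supply shifts: Qs = 4(P − 10.5) + 138.
New equilibrium: buyers pay $49, producers receive $38.5, Q = 292. (Wedge: Pb − Ps = 10.5.)
Quantity falls by |ΔQ| = |306 − 292| = 14.
DWL = ½ · t · |ΔQ| = ½ · 10.5 · 14 = $73.5.

Deadweight loss = $73.5.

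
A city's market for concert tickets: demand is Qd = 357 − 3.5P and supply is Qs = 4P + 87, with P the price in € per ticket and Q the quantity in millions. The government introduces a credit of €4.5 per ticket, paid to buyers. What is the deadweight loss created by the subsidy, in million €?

Deadweight loss = €18.9 million.

Before the subsidy: set 357 − 3.5P = 4P + 87 → P* = €36, Q* = 231.
With a per-unit subsidy paid to buyers, each effectively pays P − 4.5, so demand becomes Qd = 357 − 3.5(P − 4.5).
New equilibrium: buyers pay €33.6, suppliers receive €38.1, Q = 239.4. (Wedge: Pb − Ps = −4.5.)
Quantity rises by |ΔQ| = |231 − 239.4| = 8.4.
DWL = ½ · t · |ΔQ| = ½ · 4.5 · 8.4 = €18.9.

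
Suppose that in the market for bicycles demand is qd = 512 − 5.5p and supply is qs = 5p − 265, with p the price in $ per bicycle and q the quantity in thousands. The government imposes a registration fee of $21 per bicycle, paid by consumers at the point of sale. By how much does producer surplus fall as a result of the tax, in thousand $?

Before the tax: set 512 − 5.5p = 5p − 265 → p* = $74, q* = 105.
With the tax collected from consumers, demand (in seller-price terms) shifts: qd = 512 − 5.5(p + 21).
New equilibrium: consumers pay $84, sellers receive $63, q = 50. (Wedge: pb − ps = 21.)
ΔPS is the trapezoid between Q = 50 and Q = 105 of height $11: ½ · (105 + 50) · 11 = $852.5.

Producer surplus falls by $852.5 thousand.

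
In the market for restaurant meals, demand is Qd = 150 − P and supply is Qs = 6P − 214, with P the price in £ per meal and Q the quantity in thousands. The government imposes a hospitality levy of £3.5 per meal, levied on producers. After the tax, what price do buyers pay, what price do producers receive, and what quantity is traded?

Buyers pay £55; producers receive £51.5; quantity = 95.

Without the tax, 150 − P = 6P − 214 gives 7P = 364, so P* = £52 and Q* = 98.
With the tax collected from producers, supply shifts: Qs = 6(P − 3.5) − 214.
New equilibrium: buyers pay £55, producers receive £51.5, Q = 95. (Wedge: Pb − Ps = 3.5.)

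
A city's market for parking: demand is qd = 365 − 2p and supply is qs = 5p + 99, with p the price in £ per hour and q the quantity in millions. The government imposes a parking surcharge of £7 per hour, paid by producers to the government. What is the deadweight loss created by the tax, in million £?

Before the tax: set 365 − 2p = 5p + 99 → p* = £38, q* = 289.
With the tax collected from producers, supply shifts: qs = 5(p − 7) + 99.
New equilibrium: consumers pay £43, producers receive £36, q = 279. (Wedge: pb − ps = 7.)
Quantity falls by |ΔQ| = |289 − 279| = 10.
DWL = ½ · t · |ΔQ| = ½ · 7 · 10 = £35.

Deadweight loss = £35 million.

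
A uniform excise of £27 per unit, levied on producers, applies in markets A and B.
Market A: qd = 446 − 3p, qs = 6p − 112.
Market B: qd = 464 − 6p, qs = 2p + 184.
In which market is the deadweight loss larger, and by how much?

Market A: pre-tax p* = £62, q* = 260; post-tax q = 206; deadweight loss = £729.
Market B: pre-tax p* = £35, q* = 254; post-tax q = 213.5; deadweight loss = £546.75.
Difference: £729 vs £546.75 → market A is larger by £182.25.

Market A, by £182.25.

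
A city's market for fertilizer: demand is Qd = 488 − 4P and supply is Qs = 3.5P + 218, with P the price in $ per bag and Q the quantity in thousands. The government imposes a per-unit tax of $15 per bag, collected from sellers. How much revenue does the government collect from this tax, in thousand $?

Tax revenue = $4740 thousand.

Before the tax: set 488 − 4P = 3.5P + 218 → P* = $36, Q* = 344.
With the tax collected from sellers, supply shifts: Qs = 3.5(P − 15) + 218.
Solving gives Q = 316 with buyers paying $43 and sellers receiving $28 (the $15 wedge).
Revenue = t · Q = 15 · 316 = $4740.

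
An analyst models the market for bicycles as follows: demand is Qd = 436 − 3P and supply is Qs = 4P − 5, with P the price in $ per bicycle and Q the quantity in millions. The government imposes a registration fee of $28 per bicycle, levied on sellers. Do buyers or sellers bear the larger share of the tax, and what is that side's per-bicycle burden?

Without the tax, 436 − 3P = 4P − 5 gives 7P = 441, so P* = $63 and Q* = 247.
With the tax collected from sellers, supply shifts: Qs = 4(P − 28) − 5.
New equilibrium: buyers pay $79, sellers receive $51, Q = 199. (Wedge: Pb − Ps = 28.)
Per-bicycle burden: buyers $16, sellers $12.
Buyers take the larger share because demand is less price-elastic here (demand slope 3 vs supply slope 4).
The less price-elastic side of the market bears the larger share of a per-unit tax.

Buyers bear the larger share: $16 per bicycle.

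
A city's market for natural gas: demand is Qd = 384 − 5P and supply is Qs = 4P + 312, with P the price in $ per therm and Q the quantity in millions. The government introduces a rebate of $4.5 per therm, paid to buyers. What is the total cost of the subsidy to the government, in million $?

Government outlay = $1593 million.

Before the subsidy: set 384 − 5P = 4P + 312 → P* = $8, Q* = 344.
With a per-unit subsidy paid to buyers, each effectively pays P − 4.5, so demand becomes Qd = 384 − 5(P − 4.5).
Solving gives Q = 354 with buyers paying $6 and producers receiving $10.5 (the $4.5 wedge).
Outlay = t · Q = 4.5 · 354 = $1593.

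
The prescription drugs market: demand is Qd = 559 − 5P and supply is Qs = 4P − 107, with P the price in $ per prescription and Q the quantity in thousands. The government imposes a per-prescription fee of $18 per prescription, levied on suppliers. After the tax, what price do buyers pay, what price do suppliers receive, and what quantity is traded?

Buyers pay $82; suppliers receive $64; quantity = 149.

Before the tax: set 559 − 5P = 4P − 107 → P* = $74, Q* = 189.
With the tax collected from suppliers, supply shifts: Qs = 4(P − 18) − 107.
Solving gives Q = 149 with buyers paying $82 and suppliers receiving $64 (the $18 wedge).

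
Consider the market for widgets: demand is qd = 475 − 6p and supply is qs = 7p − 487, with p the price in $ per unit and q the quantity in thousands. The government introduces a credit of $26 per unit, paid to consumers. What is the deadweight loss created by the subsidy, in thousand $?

Deadweight loss = $1092 thousand.

Before the subsidy: set 475 − 6p = 7p − 487 → p* = $74, q* = 31.
With a per-unit subsidy paid to consumers, each effectively pays p − 26, so demand becomes qd = 475 − 6(p − 26).
New equilibrium: consumers pay $60, producers receive $86, q = 115. (Wedge: pb − ps = −26.)
Quantity rises by |ΔQ| = |31 − 115| = 84.
DWL = ½ · t · |ΔQ| = ½ · 26 · 84 = $1092.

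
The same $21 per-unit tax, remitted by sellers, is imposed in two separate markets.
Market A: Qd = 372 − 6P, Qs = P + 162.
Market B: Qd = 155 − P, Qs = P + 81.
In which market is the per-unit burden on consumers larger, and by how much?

Market B, by $7.5.

Market A: pre-tax P* = $30, Q* = 192; post-tax Q = 174; per-unit burden on consumers = $3.
Market B: pre-tax P* = $37, Q* = 118; post-tax Q = 107.5; per-unit burden on consumers = $10.5.
Difference: $3 vs $10.5 → market B is larger by $7.5.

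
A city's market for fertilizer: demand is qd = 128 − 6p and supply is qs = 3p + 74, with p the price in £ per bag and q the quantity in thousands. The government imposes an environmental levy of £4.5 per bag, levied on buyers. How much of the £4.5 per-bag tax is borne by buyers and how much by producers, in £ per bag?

Buyers bear £1.5 per bag; producers bear £3 per bag.

Before the tax: set 128 − 6p = 3p + 74 → p* = £6, q* = 92.
With the tax collected from buyers, demand (in seller-price terms) shifts: qd = 128 − 6(p + 4.5).
New equilibrium: buyers pay £7.5, producers receive £3, q = 83. (Wedge: pb − ps = 4.5.)
Burden on buyers: £1.5; on producers: £3. (They sum to £4.5.)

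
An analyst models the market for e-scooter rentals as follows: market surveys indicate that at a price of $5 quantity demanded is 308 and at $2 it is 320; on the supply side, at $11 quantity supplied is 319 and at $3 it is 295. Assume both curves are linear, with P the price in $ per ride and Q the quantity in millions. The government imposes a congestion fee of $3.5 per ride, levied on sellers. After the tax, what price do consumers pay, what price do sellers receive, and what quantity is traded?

Demand slope: (320 − 308)/(2 − 5) = -4, so Qd = 328 − 4P.
Supply slope: (295 − 319)/(3 − 11) = 3, so Qs = 3P + 286.
Before the tax: set 328 − 4P = 3P + 286 → P* = $6, Q* = 304.
With the tax collected from sellers, supply shifts: Qs = 3(P − 3.5) + 286.
Solving gives Q = 298 with consumers paying $7.5 and sellers receiving $4 (the $3.5 wedge).
The less price-elastic side of the market bears the larger share of a per-unit tax.

Consumers pay $7.5; sellers receive $4; quantity = 298.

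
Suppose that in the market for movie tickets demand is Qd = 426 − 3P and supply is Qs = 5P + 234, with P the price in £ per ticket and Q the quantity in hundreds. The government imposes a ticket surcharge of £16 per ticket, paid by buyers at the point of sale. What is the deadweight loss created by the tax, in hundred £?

Without the tax, 426 − 3P = 5P + 234 gives 8P = 192, so P* = £24 and Q* = 354.
With the tax collected from buyers, demand (in seller-price terms) shifts: Qd = 426 − 3(P + 16).
Solving gives Q = 324 with buyers paying £34 and sellers receiving £18 (the £16 wedge).
Quantity falls by |ΔQ| = |354 − 324| = 30.
DWL = ½ · t · |ΔQ| = ½ · 16 · 30 = £240.

Deadweight loss = £240 hundred.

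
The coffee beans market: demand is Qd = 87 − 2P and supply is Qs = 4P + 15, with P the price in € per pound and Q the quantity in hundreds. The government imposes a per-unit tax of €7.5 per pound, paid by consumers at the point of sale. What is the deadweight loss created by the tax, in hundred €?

Without the tax, 87 − 2P = 4P + 15 gives 6P = 72, so P* = €12 and Q* = 63.
With the tax collected from consumers, demand (in seller-price terms) shifts: Qd = 87 − 2(P + 7.5).
Solving gives Q = 53 with consumers paying €17 and sellers receiving €9.5 (the €7.5 wedge).
Quantity falls by |ΔQ| = |63 − 53| = 10.
DWL = ½ · t · |ΔQ| = ½ · 7.5 · 10 = €37.5.

Deadweight loss = €37.5 hundred.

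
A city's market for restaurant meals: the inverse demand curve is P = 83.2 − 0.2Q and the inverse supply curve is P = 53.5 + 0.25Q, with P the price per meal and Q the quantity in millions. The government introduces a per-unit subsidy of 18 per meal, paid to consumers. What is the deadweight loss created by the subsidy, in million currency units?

Rewrite in direct form: Qd = 416 − 5P and Qs = 4P − 214.
Without the subsidy, 416 − 5P = 4P − 214 gives 9P = 630, so P* = 70 and Q* = 66.
With a per-unit subsidy paid to consumers, each effectively pays P − 18, so demand becomes Qd = 416 − 5(P − 18).
Solving gives Q = 106 with consumers paying 62 and sellers receiving 80 (the 18 wedge).
Quantity rises by |ΔQ| = |66 − 106| = 40.
DWL = ½ · t · |ΔQ| = ½ · 18 · 40 = 360.

Deadweight loss = 360 million.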